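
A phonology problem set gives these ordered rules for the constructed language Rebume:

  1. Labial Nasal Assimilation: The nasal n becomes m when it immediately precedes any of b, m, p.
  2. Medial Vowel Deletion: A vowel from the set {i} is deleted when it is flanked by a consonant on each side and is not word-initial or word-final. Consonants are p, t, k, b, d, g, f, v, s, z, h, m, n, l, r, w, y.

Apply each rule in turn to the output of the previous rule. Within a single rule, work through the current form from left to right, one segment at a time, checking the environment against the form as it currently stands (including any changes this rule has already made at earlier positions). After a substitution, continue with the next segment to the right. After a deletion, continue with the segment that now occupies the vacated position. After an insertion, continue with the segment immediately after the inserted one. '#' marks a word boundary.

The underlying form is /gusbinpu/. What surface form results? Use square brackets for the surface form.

1 Labial Nasal Assimilation: [gusbinpu] → [gusbimpu]
2 Medial Vowel Deletion: [gusbimpu] → [gusbmpu]

[gusbmpu]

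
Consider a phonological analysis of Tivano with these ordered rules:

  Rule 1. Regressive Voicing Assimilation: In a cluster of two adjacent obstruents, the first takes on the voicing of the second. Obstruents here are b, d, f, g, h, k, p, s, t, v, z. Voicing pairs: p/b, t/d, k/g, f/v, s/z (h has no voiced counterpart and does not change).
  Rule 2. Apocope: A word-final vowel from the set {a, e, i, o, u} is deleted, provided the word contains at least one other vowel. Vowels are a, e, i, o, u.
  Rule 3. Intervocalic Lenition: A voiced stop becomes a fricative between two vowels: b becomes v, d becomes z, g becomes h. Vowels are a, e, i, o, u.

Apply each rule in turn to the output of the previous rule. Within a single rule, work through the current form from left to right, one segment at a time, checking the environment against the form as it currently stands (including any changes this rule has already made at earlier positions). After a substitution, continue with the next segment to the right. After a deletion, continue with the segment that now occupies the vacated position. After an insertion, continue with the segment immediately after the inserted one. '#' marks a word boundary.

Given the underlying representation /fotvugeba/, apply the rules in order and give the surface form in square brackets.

[fodvuheb]

Rule 1 Regressive Voicing Assimilation: [fotvugeba] → [fodvugeba]
Rule 2 Apocope: [fodvugeba] → [fodvugeb]
Rule 3 Intervocalic Lenition: [fodvugeb] → [fodvuheb]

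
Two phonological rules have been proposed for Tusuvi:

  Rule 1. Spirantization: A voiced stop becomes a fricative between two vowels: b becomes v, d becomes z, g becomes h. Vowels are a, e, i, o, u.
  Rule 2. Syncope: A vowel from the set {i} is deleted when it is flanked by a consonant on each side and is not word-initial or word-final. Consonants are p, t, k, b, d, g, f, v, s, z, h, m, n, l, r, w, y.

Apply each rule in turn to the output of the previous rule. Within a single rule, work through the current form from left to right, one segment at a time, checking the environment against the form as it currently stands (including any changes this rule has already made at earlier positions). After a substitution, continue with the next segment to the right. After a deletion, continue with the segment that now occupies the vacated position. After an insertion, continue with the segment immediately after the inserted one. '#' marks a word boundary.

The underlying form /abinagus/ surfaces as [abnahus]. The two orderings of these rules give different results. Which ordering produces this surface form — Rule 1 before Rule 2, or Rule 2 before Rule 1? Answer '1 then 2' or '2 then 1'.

Order 1 then 2:
  1 Spirantization: [abinagus] → [avinahus]
  2 Syncope: [avinahus] → [avnahus]
  result: [avnahus]
Order 2 then 1:
  2 Syncope: [abinagus] → [abnagus]
  1 Spirantization: [abnagus] → [abnahus]
  result: [abnahus]

2 then 1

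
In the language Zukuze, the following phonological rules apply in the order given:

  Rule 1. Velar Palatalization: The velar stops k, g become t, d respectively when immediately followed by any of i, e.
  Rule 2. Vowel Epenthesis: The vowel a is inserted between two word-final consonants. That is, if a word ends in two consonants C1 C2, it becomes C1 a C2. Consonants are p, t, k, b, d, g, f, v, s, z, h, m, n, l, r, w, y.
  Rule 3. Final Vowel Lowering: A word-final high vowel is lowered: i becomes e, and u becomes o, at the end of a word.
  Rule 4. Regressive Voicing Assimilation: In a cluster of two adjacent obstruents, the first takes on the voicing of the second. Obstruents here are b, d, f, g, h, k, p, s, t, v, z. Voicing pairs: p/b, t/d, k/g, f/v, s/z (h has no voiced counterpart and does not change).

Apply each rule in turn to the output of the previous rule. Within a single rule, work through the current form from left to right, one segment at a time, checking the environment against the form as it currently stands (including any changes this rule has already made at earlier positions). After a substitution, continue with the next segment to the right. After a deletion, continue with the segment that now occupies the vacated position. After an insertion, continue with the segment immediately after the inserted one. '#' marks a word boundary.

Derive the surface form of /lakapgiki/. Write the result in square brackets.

[lakabdite]

Rule 1 Velar Palatalization: [lakapgiki] → [lakapditi]
Rule 2 Vowel Epenthesis: no change — [lakapditi]
Rule 3 Final Vowel Lowering: [lakapditi] → [lakapdite]
Rule 4 Regressive Voicing Assimilation: [lakapdite] → [lakabdite]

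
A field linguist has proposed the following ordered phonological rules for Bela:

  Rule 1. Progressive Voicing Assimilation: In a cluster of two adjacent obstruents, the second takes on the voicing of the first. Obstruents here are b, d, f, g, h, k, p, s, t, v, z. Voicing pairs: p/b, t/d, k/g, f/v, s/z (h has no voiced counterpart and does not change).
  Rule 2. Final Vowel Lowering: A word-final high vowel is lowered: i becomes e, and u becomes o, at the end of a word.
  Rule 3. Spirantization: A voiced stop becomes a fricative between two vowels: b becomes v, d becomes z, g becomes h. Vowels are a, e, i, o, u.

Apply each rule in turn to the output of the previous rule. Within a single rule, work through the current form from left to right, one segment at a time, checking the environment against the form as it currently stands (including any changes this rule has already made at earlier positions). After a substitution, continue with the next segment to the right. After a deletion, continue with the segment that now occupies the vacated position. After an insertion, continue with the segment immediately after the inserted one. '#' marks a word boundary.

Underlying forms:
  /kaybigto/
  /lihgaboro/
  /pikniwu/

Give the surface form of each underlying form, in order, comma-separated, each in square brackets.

[kaybigdo], [lihkavoro], [pikniwo]

/kaybigto/:
  Rule 1 Progressive Voicing Assimilation: [kaybigto] → [kaybigdo]
  Rule 2 Final Vowel Lowering: no change — [kaybigdo]
  Rule 3 Spirantization: no change — [kaybigdo]
/lihgaboro/:
  Rule 1 Progressive Voicing Assimilation: [lihgaboro] → [lihkaboro]
  Rule 2 Final Vowel Lowering: no change — [lihkaboro]
  Rule 3 Spirantization: [lihkaboro] → [lihkavoro]
/pikniwu/:
  Rule 1 Progressive Voicing Assimilation: no change — [pikniwu]
  Rule 2 Final Vowel Lowering: [pikniwu] → [pikniwo]
  Rule 3 Spirantization: no change — [pikniwo]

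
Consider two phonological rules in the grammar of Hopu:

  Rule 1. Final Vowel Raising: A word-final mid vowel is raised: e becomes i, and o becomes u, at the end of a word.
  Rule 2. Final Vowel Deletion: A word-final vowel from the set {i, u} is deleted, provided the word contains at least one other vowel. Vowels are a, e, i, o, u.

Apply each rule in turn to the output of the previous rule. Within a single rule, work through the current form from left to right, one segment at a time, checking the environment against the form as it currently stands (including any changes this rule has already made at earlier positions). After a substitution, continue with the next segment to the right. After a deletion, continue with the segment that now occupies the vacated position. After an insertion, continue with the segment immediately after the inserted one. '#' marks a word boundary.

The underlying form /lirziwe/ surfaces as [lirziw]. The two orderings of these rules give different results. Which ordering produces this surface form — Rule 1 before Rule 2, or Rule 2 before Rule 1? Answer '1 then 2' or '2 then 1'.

1 then 2

Order 1 then 2:
  1 Final Vowel Raising: [lirziwe] → [lirziwi]
  2 Final Vowel Deletion: [lirziwi] → [lirziw]
  result: [lirziw]
Order 2 then 1:
  2 Final Vowel Deletion: no change — [lirziwe]
  1 Final Vowel Raising: [lirziwe] → [lirziwi]
  result: [lirziwi]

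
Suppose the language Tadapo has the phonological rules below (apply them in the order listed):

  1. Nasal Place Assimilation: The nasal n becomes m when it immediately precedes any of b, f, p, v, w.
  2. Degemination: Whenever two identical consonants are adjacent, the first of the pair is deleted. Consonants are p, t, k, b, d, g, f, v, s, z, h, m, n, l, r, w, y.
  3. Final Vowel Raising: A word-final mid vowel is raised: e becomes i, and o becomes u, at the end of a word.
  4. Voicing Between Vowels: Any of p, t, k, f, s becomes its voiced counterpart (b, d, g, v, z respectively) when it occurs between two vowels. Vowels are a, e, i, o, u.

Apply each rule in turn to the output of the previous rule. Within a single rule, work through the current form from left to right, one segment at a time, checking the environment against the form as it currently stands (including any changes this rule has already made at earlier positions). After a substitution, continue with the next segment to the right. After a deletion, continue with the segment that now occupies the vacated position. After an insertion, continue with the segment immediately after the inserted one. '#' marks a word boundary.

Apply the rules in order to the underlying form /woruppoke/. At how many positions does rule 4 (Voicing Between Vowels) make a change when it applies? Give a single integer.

2

1 Nasal Place Assimilation: no change — [woruppoke]
2 Degemination: [woruppoke] → [worupoke]
3 Final Vowel Raising: [worupoke] → [worupoki]
4 Voicing Between Vowels: [worupoki] → [worubogi]
Rule 4 changed 2 position(s).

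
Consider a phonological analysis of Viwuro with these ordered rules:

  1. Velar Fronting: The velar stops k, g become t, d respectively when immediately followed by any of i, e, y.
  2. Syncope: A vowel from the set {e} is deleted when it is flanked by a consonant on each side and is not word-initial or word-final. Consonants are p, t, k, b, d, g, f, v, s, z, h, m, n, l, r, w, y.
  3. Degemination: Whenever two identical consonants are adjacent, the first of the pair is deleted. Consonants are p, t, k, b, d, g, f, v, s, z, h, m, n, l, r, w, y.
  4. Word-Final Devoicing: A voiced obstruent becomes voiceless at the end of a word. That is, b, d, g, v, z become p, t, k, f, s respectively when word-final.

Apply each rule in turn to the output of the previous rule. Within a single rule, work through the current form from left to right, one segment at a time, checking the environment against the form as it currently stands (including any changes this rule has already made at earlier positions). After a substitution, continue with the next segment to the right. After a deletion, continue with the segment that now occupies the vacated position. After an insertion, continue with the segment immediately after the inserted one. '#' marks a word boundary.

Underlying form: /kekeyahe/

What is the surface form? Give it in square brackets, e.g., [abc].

[tyahe]

1 Velar Fronting: [kekeyahe] → [teteyahe]
2 Syncope: [teteyahe] → [ttyahe]
3 Degemination: [ttyahe] → [tyahe]
4 Word-Final Devoicing: no change — [tyahe]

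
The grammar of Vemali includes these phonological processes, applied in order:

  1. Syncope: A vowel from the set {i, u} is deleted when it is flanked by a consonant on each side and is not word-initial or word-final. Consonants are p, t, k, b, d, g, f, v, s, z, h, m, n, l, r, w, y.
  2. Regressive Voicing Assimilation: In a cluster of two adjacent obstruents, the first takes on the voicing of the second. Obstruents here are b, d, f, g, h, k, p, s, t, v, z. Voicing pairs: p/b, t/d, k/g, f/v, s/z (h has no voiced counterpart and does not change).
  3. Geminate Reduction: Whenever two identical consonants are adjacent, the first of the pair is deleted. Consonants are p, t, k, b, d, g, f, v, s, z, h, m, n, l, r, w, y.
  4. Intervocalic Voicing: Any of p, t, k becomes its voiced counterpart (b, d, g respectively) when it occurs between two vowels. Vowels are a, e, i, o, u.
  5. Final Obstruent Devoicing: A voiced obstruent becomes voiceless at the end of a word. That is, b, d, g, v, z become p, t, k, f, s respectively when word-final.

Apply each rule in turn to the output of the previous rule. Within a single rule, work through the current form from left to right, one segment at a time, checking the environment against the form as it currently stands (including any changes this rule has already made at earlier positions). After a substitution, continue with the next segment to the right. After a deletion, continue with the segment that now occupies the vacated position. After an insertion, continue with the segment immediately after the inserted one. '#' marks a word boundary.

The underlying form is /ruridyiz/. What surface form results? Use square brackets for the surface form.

[rdys]

1 Syncope: [ruridyiz] → [rrdyz]
2 Regressive Voicing Assimilation: no change — [rrdyz]
3 Geminate Reduction: [rrdyz] → [rdyz]
4 Intervocalic Voicing: no change — [rdyz]
5 Final Obstruent Devoicing: [rdyz] → [rdys]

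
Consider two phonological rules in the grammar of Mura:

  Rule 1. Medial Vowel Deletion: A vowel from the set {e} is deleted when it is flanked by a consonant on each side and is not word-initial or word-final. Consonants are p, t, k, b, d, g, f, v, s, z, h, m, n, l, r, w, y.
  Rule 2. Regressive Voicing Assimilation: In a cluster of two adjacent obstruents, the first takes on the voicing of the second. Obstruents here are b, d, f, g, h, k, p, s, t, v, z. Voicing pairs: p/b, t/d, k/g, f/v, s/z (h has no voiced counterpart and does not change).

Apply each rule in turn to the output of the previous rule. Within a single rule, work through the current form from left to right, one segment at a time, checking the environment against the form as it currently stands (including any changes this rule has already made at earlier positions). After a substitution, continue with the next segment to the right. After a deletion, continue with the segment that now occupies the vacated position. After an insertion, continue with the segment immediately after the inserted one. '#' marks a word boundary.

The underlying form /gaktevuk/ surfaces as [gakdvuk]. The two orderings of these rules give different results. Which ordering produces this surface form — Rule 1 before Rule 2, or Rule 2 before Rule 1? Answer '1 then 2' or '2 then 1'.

Order 1 then 2:
  1 Medial Vowel Deletion: [gaktevuk] → [gaktvuk]
  2 Regressive Voicing Assimilation: [gaktvuk] → [gakdvuk]
  result: [gakdvuk]
Order 2 then 1:
  2 Regressive Voicing Assimilation: no change — [gaktevuk]
  1 Medial Vowel Deletion: [gaktevuk] → [gaktvuk]
  result: [gaktvuk]

1 then 2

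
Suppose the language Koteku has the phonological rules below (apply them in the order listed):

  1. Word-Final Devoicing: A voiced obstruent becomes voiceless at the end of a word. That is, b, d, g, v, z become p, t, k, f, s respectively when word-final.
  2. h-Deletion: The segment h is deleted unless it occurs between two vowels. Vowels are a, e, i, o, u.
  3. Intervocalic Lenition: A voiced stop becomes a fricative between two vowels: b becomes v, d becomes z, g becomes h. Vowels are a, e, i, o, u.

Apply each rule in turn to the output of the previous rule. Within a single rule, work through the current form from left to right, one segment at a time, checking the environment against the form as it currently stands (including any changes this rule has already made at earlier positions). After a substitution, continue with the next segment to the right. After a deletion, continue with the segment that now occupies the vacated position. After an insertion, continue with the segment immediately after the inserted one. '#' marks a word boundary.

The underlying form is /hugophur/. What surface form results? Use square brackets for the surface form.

[uhopur]

1 Word-Final Devoicing: no change — [hugophur]
2 h-Deletion: [hugophur] → [ugopur]
3 Intervocalic Lenition: [ugopur] → [uhopur]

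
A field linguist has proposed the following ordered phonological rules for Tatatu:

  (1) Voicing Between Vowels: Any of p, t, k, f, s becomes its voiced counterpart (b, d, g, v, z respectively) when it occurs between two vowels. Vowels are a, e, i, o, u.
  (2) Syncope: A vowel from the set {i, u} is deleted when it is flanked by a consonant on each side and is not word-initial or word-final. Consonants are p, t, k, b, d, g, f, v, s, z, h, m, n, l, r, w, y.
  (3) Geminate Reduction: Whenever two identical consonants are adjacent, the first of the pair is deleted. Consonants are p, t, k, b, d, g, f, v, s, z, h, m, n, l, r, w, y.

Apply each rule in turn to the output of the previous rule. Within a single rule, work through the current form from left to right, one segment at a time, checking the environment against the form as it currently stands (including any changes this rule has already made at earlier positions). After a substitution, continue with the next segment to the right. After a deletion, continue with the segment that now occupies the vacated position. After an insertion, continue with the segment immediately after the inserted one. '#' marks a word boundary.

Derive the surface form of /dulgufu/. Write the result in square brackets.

[dlgvu]

(1) Voicing Between Vowels: [dulgufu] → [dulguvu]
(2) Syncope: [dulguvu] → [dlgvu]
(3) Geminate Reduction: no change — [dlgvu]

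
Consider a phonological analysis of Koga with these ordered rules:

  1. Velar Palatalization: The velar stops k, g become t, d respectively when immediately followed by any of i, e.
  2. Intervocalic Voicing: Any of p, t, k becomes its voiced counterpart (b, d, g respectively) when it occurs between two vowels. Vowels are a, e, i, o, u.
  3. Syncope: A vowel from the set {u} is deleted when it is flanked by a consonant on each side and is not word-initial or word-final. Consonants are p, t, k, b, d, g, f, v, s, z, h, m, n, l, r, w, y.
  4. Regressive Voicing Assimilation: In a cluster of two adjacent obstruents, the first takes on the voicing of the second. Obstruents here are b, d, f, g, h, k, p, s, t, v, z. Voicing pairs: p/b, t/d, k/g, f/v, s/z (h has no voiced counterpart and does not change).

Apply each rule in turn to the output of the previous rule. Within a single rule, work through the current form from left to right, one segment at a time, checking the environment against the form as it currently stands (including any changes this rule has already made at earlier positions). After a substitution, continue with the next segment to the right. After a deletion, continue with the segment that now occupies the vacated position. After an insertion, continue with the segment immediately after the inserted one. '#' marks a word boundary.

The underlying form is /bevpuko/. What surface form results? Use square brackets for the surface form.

1 Velar Palatalization: no change — [bevpuko]
2 Intervocalic Voicing: [bevpuko] → [bevpugo]
3 Syncope: [bevpugo] → [bevpgo]
4 Regressive Voicing Assimilation: [bevpgo] → [befbgo]

[befbgo]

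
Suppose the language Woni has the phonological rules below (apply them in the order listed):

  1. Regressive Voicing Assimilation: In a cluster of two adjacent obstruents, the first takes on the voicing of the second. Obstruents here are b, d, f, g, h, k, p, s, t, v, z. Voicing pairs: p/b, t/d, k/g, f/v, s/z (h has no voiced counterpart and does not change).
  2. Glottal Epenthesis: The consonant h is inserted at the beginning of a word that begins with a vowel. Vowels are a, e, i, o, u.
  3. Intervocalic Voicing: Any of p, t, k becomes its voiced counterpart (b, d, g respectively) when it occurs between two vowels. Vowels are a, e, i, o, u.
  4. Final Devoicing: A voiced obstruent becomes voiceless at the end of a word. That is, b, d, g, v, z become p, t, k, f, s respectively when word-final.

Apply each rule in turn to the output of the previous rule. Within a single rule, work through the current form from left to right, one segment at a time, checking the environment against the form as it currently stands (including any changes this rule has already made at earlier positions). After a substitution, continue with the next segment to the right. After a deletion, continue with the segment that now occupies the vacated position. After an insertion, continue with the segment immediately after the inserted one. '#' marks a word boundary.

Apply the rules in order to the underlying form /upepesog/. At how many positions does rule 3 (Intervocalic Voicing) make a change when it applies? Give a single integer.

2

1 Regressive Voicing Assimilation: no change — [upepesog]
2 Glottal Epenthesis: [upepesog] → [hupepesog]
3 Intervocalic Voicing: [hupepesog] → [hubebesog]
4 Final Devoicing: [hubebesog] → [hubebesok]
Rule 3 changed 2 position(s).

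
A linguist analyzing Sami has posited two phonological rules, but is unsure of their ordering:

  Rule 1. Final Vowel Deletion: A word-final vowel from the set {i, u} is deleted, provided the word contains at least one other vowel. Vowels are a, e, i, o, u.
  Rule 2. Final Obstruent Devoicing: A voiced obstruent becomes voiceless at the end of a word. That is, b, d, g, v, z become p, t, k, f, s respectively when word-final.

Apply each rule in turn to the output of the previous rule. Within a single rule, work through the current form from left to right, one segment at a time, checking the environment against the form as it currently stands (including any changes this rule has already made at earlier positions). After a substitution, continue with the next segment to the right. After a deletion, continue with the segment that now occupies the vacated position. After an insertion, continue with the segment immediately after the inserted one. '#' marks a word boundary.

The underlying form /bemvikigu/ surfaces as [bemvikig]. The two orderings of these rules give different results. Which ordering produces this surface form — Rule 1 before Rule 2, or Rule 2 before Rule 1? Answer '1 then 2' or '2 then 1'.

Order 1 then 2:
  1 Final Vowel Deletion: [bemvikigu] → [bemvikig]
  2 Final Obstruent Devoicing: [bemvikig] → [bemvikik]
  result: [bemvikik]
Order 2 then 1:
  2 Final Obstruent Devoicing: no change — [bemvikigu]
  1 Final Vowel Deletion: [bemvikigu] → [bemvikig]
  result: [bemvikig]

2 then 1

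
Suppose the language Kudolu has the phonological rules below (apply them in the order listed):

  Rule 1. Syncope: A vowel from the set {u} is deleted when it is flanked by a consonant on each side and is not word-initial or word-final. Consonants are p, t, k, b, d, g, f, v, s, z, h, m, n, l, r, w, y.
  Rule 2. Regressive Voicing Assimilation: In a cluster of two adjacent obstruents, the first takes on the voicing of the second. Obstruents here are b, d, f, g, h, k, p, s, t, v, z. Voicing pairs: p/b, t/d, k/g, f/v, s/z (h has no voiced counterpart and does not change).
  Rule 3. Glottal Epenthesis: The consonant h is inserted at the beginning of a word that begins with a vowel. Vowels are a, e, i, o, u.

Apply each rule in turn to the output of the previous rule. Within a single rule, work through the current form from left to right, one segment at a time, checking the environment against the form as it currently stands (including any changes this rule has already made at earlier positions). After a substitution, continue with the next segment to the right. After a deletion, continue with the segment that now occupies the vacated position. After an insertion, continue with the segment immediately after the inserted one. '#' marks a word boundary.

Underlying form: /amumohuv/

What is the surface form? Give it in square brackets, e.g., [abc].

Rule 1 Syncope: [amumohuv] → [ammohv]
Rule 2 Regressive Voicing Assimilation: no change — [ammohv]
Rule 3 Glottal Epenthesis: [ammohv] → [hammohv]

[hammohv]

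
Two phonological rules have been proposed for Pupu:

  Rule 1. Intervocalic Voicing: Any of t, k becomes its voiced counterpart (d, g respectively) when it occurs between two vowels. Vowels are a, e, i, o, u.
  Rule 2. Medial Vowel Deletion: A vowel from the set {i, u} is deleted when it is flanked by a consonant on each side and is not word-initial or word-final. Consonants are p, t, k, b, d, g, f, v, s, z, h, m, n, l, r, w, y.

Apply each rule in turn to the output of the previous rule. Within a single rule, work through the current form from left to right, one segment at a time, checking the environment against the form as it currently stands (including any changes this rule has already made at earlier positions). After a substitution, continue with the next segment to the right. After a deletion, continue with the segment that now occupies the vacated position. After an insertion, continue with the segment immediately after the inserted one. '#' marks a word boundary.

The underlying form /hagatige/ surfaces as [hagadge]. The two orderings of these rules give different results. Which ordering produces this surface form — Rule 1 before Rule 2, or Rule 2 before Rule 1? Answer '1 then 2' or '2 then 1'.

Order 1 then 2:
  1 Intervocalic Voicing: [hagatige] → [hagadige]
  2 Medial Vowel Deletion: [hagadige] → [hagadge]
  result: [hagadge]
Order 2 then 1:
  2 Medial Vowel Deletion: [hagatige] → [hagatge]
  1 Intervocalic Voicing: no change — [hagatge]
  result: [hagatge]

1 then 2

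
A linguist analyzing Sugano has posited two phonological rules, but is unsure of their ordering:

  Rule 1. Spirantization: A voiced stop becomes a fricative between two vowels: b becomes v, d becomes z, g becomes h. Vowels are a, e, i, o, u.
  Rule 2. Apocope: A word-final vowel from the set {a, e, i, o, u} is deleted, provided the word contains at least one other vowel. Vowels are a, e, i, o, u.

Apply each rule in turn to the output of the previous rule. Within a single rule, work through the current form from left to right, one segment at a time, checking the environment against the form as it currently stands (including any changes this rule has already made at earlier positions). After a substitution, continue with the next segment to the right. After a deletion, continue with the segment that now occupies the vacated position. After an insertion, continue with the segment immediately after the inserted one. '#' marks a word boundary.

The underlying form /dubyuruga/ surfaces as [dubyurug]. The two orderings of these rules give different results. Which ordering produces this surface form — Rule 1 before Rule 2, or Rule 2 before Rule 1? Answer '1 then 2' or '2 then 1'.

2 then 1

Order 1 then 2:
  1 Spirantization: [dubyuruga] → [dubyuruha]
  2 Apocope: [dubyuruha] → [dubyuruh]
  result: [dubyuruh]
Order 2 then 1:
  2 Apocope: [dubyuruga] → [dubyurug]
  1 Spirantization: no change — [dubyurug]
  result: [dubyurug]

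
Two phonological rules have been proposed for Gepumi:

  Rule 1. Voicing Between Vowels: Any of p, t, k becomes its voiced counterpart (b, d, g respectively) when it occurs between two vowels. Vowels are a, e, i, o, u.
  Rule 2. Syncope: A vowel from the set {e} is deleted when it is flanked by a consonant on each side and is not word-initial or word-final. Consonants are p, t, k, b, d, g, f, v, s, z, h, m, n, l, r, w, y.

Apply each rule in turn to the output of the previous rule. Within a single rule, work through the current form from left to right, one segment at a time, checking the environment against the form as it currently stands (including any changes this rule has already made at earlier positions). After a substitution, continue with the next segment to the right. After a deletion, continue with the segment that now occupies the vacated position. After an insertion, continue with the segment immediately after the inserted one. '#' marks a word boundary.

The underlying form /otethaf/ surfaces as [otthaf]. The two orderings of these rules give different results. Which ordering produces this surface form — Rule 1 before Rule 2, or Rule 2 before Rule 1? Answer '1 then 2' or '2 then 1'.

Order 1 then 2:
  1 Voicing Between Vowels: [otethaf] → [odethaf]
  2 Syncope: [odethaf] → [odthaf]
  result: [odthaf]
Order 2 then 1:
  2 Syncope: [otethaf] → [otthaf]
  1 Voicing Between Vowels: no change — [otthaf]
  result: [otthaf]

2 then 1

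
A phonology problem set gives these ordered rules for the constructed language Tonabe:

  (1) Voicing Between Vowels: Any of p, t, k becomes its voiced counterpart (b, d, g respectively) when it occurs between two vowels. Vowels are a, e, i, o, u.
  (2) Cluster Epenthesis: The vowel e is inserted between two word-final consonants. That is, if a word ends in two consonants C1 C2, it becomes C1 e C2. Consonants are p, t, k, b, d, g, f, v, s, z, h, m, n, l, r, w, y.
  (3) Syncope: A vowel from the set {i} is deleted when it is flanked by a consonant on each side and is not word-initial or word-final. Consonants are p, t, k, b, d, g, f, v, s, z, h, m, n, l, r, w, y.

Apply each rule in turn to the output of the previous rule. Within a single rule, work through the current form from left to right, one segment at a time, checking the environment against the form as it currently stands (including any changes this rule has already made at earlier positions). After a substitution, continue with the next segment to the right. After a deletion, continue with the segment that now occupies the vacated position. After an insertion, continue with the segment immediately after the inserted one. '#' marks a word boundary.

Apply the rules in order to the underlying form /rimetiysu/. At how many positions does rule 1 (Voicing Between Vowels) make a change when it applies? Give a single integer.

1

(1) Voicing Between Vowels: [rimetiysu] → [rimediysu]
(2) Cluster Epenthesis: no change — [rimediysu]
(3) Syncope: [rimediysu] → [rmedysu]
Rule 1 changed 1 position(s).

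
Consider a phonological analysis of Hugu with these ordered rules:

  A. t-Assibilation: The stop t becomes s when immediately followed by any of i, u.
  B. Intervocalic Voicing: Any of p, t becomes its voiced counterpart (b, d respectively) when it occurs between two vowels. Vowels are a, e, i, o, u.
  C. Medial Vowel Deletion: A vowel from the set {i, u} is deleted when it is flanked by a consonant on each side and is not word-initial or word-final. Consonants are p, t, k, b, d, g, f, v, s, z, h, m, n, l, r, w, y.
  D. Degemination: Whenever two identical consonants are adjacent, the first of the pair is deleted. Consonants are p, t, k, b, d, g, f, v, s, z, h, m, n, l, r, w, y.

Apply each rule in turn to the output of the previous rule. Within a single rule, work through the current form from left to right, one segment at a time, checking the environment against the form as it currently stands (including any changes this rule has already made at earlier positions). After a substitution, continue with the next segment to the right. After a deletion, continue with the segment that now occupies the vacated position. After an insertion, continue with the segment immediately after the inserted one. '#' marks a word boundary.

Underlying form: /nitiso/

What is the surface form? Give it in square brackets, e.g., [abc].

A t-Assibilation: [nitiso] → [nisiso]
B Intervocalic Voicing: no change — [nisiso]
C Medial Vowel Deletion: [nisiso] → [nsso]
D Degemination: [nsso] → [nso]

[nso]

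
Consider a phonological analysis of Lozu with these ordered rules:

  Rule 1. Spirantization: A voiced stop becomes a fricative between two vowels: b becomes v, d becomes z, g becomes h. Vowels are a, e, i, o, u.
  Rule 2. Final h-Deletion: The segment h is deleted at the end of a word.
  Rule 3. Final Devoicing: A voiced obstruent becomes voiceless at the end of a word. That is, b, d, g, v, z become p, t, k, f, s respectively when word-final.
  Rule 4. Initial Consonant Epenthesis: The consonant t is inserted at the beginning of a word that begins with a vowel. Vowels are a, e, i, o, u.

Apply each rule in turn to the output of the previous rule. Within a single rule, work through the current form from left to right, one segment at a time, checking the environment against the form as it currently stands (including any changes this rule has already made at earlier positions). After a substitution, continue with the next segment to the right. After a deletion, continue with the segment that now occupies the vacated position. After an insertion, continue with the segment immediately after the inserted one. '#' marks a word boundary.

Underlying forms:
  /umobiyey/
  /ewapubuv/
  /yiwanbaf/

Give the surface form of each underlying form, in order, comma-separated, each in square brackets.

[tumoviyey], [tewapuvuf], [yiwanbaf]

/umobiyey/:
  Rule 1 Spirantization: [umobiyey] → [umoviyey]
  Rule 2 Final h-Deletion: no change — [umoviyey]
  Rule 3 Final Devoicing: no change — [umoviyey]
  Rule 4 Initial Consonant Epenthesis: [umoviyey] → [tumoviyey]
/ewapubuv/:
  Rule 1 Spirantization: [ewapubuv] → [ewapuvuv]
  Rule 2 Final h-Deletion: no change — [ewapuvuv]
  Rule 3 Final Devoicing: [ewapuvuv] → [ewapuvuf]
  Rule 4 Initial Consonant Epenthesis: [ewapuvuf] → [tewapuvuf]
/yiwanbaf/:
  Rule 1 Spirantization: no change — [yiwanbaf]
  Rule 2 Final h-Deletion: no change — [yiwanbaf]
  Rule 3 Final Devoicing: no change — [yiwanbaf]
  Rule 4 Initial Consonant Epenthesis: no change — [yiwanbaf]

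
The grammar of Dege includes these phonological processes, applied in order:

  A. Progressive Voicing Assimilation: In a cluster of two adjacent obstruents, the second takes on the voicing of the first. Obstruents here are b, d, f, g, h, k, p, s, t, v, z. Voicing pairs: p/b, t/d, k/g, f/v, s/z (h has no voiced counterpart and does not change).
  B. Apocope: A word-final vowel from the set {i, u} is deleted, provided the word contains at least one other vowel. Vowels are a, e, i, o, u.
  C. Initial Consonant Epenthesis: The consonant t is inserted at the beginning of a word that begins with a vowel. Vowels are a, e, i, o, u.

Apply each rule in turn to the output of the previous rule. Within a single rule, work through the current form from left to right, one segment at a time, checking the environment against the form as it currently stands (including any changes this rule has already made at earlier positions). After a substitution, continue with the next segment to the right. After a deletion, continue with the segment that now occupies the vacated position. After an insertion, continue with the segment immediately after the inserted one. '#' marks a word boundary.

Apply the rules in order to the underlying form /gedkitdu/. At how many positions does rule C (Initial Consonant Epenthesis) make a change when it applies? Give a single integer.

0

A Progressive Voicing Assimilation: [gedkitdu] → [gedgittu]
B Apocope: [gedgittu] → [gedgitt]
C Initial Consonant Epenthesis: no change — [gedgitt]
Rule C changed 0 position(s).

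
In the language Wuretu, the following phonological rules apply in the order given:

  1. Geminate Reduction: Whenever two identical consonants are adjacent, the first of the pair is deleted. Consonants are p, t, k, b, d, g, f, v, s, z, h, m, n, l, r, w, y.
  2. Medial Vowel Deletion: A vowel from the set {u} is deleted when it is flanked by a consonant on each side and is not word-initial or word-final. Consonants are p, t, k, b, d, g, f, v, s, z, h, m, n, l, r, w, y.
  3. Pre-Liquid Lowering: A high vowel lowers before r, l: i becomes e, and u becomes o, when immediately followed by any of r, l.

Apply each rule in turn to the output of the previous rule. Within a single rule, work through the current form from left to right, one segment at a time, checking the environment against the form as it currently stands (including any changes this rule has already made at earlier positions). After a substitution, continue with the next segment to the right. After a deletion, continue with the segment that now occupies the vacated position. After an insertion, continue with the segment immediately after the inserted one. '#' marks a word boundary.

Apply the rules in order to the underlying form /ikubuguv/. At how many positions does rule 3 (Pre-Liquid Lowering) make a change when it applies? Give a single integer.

0

1 Geminate Reduction: no change — [ikubuguv]
2 Medial Vowel Deletion: [ikubuguv] → [ikbgv]
3 Pre-Liquid Lowering: no change — [ikbgv]
Rule 3 changed 0 position(s).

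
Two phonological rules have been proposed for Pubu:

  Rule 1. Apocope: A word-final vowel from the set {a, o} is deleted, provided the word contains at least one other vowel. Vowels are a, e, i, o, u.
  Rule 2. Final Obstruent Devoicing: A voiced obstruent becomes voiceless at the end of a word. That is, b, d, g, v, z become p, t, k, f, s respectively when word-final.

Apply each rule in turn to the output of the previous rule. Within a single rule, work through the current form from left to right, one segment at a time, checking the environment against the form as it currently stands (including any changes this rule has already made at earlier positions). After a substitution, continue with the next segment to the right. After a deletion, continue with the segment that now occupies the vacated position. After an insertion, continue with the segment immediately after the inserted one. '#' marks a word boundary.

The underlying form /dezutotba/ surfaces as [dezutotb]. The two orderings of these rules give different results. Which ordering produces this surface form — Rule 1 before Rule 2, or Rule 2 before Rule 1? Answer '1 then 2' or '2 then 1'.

Order 1 then 2:
  1 Apocope: [dezutotba] → [dezutotb]
  2 Final Obstruent Devoicing: [dezutotb] → [dezutotp]
  result: [dezutotp]
Order 2 then 1:
  2 Final Obstruent Devoicing: no change — [dezutotba]
  1 Apocope: [dezutotba] → [dezutotb]
  result: [dezutotb]

2 then 1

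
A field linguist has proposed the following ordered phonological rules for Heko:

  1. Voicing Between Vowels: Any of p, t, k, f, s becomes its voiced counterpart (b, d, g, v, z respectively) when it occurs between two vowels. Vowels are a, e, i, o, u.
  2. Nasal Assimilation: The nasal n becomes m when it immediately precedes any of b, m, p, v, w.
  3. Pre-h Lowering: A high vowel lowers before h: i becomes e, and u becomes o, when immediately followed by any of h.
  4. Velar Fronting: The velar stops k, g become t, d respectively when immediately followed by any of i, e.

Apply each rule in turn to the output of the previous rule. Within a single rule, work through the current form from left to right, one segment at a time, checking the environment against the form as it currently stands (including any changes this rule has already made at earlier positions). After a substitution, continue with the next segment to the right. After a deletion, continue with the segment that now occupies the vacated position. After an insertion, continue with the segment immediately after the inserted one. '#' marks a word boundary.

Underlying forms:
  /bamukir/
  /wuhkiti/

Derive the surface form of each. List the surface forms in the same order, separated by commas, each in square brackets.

/bamukir/:
  1 Voicing Between Vowels: [bamukir] → [bamugir]
  2 Nasal Assimilation: no change — [bamugir]
  3 Pre-h Lowering: no change — [bamugir]
  4 Velar Fronting: [bamugir] → [bamudir]
/wuhkiti/:
  1 Voicing Between Vowels: [wuhkiti] → [wuhkidi]
  2 Nasal Assimilation: no change — [wuhkidi]
  3 Pre-h Lowering: [wuhkidi] → [wohkidi]
  4 Velar Fronting: [wohkidi] → [wohtidi]

[bamudir], [wohtidi]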